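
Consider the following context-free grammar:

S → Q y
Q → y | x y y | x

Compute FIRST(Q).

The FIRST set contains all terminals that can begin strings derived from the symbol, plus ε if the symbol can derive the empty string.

We compute FIRST(Q) using the standard algorithm.
FIRST(Q) = {x, y}
FIRST(S) = {x, y}
Therefore, FIRST(Q) = {x, y}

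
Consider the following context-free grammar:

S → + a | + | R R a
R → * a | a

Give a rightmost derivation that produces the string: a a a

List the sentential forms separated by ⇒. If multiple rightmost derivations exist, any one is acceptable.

S ⇒ R R a ⇒ R a a ⇒ a a a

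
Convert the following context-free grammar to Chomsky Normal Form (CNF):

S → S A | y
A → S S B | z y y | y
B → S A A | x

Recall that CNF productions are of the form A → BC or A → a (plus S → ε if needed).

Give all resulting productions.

S → y; TZ → z; TY → y; A → y; B → x; S → S A; A → S X0; X0 → S B; A → TZ X1; X1 → TY TY; B → S X2; X2 → A A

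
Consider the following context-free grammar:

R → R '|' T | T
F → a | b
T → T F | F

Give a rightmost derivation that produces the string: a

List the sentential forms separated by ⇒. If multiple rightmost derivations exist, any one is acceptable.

R ⇒ T ⇒ F ⇒ a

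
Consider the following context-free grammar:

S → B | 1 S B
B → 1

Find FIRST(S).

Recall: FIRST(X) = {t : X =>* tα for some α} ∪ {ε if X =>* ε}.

We compute FIRST(S) using the standard algorithm.
FIRST(B) = {1}
FIRST(S) = {1}
Therefore, FIRST(S) = {1}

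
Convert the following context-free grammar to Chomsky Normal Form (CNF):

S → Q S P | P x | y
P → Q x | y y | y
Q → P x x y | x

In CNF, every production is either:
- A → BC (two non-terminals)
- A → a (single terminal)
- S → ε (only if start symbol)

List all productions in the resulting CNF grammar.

TX → x; S → y; TY → y; P → y; Q → x; S → Q X0; X0 → S P; S → P TX; P → Q TX; P → TY TY; Q → P X1; X1 → TX X2; X2 → TX TY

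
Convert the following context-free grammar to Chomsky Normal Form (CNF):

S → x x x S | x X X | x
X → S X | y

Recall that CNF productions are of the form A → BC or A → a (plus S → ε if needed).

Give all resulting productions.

TX → x; S → x; X → y; S → TX X0; X0 → TX X1; X1 → TX S; S → TX X2; X2 → X X; X → S X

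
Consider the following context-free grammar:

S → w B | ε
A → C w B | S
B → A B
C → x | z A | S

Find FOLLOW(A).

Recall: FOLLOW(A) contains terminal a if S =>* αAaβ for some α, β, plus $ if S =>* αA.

We compute FOLLOW(A) using the standard algorithm.
FOLLOW(S) starts with {$}.
FIRST(A) = {w, x, z, ε}
FIRST(B) = {w, x, z}
FIRST(C) = {w, x, z, ε}
FIRST(S) = {w, ε}
FOLLOW(A) = {w, x, z}
FOLLOW(B) = {$, w, x, z}
FOLLOW(C) = {w}
FOLLOW(S) = {$, w, x, z}
Therefore, FOLLOW(A) = {w, x, z}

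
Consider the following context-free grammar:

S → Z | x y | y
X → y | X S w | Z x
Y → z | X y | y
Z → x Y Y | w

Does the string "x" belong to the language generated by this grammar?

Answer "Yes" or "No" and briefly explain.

No - no valid derivation exists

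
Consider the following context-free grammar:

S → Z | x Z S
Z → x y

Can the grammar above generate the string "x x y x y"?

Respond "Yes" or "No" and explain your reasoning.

Yes - a valid derivation exists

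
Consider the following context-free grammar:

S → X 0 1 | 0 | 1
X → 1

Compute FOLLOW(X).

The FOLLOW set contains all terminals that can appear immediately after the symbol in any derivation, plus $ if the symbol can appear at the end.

We compute FOLLOW(X) using the standard algorithm.
FOLLOW(S) starts with {$}.
FIRST(S) = {0, 1}
FIRST(X) = {1}
FOLLOW(S) = {$}
FOLLOW(X) = {0}
Therefore, FOLLOW(X) = {0}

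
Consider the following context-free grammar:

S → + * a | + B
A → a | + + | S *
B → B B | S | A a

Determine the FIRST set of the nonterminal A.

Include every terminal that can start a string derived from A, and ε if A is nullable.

We compute FIRST(A) using the standard algorithm.
FIRST(A) = {+, a}
FIRST(B) = {+, a}
FIRST(S) = {+}
Therefore, FIRST(A) = {+, a}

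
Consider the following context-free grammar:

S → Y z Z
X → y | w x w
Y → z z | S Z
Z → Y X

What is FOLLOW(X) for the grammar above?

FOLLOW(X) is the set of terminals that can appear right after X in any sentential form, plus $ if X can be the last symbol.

We compute FOLLOW(X) using the standard algorithm.
FOLLOW(S) starts with {$}.
FIRST(S) = {z}
FIRST(X) = {w, y}
FIRST(Y) = {z}
FIRST(Z) = {z}
FOLLOW(S) = {$, z}
FOLLOW(X) = {$, w, y, z}
FOLLOW(Y) = {w, y, z}
FOLLOW(Z) = {$, w, y, z}
Therefore, FOLLOW(X) = {$, w, y, z}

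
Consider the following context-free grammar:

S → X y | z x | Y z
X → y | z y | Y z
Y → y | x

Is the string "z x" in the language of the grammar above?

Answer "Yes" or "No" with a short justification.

Yes - a valid derivation exists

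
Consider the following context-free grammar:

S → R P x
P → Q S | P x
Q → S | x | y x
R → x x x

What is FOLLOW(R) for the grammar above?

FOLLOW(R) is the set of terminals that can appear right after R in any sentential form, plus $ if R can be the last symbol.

We compute FOLLOW(R) using the standard algorithm.
FOLLOW(S) starts with {$}.
FIRST(P) = {x, y}
FIRST(Q) = {x, y}
FIRST(R) = {x}
FIRST(S) = {x}
FOLLOW(P) = {x}
FOLLOW(Q) = {x}
FOLLOW(R) = {x, y}
FOLLOW(S) = {$, x}
Therefore, FOLLOW(R) = {x, y}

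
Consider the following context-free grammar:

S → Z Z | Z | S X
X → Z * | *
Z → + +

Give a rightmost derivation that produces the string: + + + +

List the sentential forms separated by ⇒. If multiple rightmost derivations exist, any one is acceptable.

S ⇒ Z Z ⇒ Z + + ⇒ + + + +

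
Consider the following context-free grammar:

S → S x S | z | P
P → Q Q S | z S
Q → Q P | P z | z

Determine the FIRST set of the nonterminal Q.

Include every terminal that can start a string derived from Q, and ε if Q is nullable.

We compute FIRST(Q) using the standard algorithm.
FIRST(P) = {z}
FIRST(Q) = {z}
FIRST(S) = {z}
Therefore, FIRST(Q) = {z}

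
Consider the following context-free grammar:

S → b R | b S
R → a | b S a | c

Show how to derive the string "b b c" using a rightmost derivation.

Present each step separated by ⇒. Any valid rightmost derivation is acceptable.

S ⇒ b S ⇒ b b R ⇒ b b c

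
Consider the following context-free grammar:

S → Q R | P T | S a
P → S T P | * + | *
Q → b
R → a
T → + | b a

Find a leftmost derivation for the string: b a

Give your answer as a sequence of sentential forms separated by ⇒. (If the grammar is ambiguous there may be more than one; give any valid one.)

S ⇒ Q R ⇒ b R ⇒ b a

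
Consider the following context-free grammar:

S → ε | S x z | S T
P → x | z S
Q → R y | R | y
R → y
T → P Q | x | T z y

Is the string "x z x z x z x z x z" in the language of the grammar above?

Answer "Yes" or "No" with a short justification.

Yes - a valid derivation exists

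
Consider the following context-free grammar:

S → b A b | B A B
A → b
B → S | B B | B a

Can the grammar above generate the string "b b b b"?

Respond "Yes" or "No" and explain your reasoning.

No - no valid derivation exists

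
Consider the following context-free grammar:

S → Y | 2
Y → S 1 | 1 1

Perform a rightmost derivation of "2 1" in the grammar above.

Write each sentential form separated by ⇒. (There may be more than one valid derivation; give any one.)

S ⇒ Y ⇒ S 1 ⇒ 2 1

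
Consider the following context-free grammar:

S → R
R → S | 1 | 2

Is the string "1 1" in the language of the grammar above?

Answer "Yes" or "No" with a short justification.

No - no valid derivation exists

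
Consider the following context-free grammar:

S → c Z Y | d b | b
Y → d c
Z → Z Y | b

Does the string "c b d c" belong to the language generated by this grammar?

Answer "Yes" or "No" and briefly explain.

Yes - a valid derivation exists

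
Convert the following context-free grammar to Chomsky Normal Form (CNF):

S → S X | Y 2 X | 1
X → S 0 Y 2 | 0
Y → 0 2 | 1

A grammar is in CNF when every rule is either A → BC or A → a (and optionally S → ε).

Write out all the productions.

T2 → 2; S → 1; T0 → 0; X → 0; Y → 1; S → S X; S → Y X0; X0 → T2 X; X → S X1; X1 → T0 X2; X2 → Y T2; Y → T0 T2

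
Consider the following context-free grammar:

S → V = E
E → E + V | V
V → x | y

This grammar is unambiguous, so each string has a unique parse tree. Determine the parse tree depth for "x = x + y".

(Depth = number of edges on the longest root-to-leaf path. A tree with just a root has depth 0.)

4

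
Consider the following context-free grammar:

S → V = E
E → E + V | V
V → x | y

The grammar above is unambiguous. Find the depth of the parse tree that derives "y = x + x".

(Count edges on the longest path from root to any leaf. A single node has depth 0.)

4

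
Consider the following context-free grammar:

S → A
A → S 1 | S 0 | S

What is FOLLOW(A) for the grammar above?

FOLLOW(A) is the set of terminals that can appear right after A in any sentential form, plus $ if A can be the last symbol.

We compute FOLLOW(A) using the standard algorithm.
FOLLOW(S) starts with {$}.
FIRST(A) = {}
FIRST(S) = {}
FOLLOW(A) = {$, 0, 1}
FOLLOW(S) = {$, 0, 1}
Therefore, FOLLOW(A) = {$, 0, 1}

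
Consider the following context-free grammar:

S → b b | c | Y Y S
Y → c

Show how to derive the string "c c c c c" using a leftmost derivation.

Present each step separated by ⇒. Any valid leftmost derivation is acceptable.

S ⇒ Y Y S ⇒ c Y S ⇒ c c S ⇒ c c Y Y S ⇒ c c c Y S ⇒ c c c c S ⇒ c c c c c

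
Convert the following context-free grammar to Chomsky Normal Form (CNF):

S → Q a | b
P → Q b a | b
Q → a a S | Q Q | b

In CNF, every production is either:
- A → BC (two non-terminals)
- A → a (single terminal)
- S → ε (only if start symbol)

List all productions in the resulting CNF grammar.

TA → a; S → b; TB → b; P → b; Q → b; S → Q TA; P → Q X0; X0 → TB TA; Q → TA X1; X1 → TA S; Q → Q Q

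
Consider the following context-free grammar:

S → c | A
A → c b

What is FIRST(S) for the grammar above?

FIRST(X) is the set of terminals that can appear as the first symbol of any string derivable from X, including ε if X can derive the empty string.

We compute FIRST(S) using the standard algorithm.
FIRST(A) = {c}
FIRST(S) = {c}
Therefore, FIRST(S) = {c}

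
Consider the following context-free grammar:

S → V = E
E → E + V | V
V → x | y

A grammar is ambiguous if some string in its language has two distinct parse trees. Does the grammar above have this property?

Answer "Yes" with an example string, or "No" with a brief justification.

No - the grammar is unambiguous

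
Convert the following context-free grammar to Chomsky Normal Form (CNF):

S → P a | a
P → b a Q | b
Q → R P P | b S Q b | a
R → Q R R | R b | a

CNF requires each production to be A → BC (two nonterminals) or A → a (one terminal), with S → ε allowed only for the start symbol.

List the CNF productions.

TA → a; S → a; TB → b; P → b; Q → a; R → a; S → P TA; P → TB X0; X0 → TA Q; Q → R X1; X1 → P P; Q → TB X2; X2 → S X3; X3 → Q TB; R → Q X4; X4 → R R; R → R TB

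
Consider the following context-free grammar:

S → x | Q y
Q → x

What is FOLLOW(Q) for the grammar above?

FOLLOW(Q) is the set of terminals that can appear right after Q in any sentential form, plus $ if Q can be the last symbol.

We compute FOLLOW(Q) using the standard algorithm.
FOLLOW(S) starts with {$}.
FIRST(Q) = {x}
FIRST(S) = {x}
FOLLOW(Q) = {y}
FOLLOW(S) = {$}
Therefore, FOLLOW(Q) = {y}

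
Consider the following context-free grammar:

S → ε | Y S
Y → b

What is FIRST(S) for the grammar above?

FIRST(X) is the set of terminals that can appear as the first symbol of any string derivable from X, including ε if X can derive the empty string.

We compute FIRST(S) using the standard algorithm.
FIRST(S) = {b, ε}
FIRST(Y) = {b}
Therefore, FIRST(S) = {b, ε}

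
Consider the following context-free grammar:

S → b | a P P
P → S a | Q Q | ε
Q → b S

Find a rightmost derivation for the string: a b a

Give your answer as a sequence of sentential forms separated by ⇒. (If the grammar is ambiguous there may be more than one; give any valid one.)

S ⇒ a P P ⇒ a P S a ⇒ a P b a ⇒ a b a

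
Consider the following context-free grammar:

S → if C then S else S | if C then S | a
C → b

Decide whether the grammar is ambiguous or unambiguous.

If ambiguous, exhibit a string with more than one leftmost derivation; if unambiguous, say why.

Ambiguous - the string 'if b then if b then if b then a else a else a' has two distinct leftmost derivations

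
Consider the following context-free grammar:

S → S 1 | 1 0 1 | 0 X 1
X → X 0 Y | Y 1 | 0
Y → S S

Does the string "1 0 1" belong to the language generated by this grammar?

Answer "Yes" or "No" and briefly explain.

Yes - a valid derivation exists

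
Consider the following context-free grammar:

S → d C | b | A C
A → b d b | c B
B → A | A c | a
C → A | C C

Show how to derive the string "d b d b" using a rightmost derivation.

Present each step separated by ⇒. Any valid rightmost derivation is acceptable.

S ⇒ d C ⇒ d A ⇒ d b d b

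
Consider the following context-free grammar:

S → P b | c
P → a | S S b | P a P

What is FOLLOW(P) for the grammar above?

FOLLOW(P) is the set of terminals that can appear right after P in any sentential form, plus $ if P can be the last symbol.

We compute FOLLOW(P) using the standard algorithm.
FOLLOW(S) starts with {$}.
FIRST(P) = {a, c}
FIRST(S) = {a, c}
FOLLOW(P) = {a, b}
FOLLOW(S) = {$, a, b, c}
Therefore, FOLLOW(P) = {a, b}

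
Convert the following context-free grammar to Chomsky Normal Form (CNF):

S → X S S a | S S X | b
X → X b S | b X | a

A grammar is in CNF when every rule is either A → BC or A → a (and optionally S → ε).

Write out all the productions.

TA → a; S → b; TB → b; X → a; S → X X0; X0 → S X1; X1 → S TA; S → S X2; X2 → S X; X → X X3; X3 → TB S; X → TB X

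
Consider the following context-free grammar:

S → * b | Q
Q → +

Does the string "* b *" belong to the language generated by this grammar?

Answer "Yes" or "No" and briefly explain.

No - no valid derivation exists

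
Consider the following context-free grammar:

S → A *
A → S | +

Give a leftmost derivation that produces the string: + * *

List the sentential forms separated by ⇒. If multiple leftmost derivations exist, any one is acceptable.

S ⇒ A * ⇒ S * ⇒ A * * ⇒ + * *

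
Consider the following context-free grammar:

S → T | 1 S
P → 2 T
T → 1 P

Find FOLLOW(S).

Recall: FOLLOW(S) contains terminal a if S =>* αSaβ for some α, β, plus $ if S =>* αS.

We compute FOLLOW(S) using the standard algorithm.
FOLLOW(S) starts with {$}.
FIRST(P) = {2}
FIRST(S) = {1}
FIRST(T) = {1}
FOLLOW(P) = {$}
FOLLOW(S) = {$}
FOLLOW(T) = {$}
Therefore, FOLLOW(S) = {$}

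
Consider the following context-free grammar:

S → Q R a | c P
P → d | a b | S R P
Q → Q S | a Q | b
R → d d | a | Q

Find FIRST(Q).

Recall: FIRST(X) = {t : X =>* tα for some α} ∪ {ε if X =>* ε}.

We compute FIRST(Q) using the standard algorithm.
FIRST(P) = {a, b, c, d}
FIRST(Q) = {a, b}
FIRST(R) = {a, b, d}
FIRST(S) = {a, b, c}
Therefore, FIRST(Q) = {a, b}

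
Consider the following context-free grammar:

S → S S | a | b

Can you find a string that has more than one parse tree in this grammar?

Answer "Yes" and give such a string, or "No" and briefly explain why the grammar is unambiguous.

Yes - the string 'b a b a b' has two distinct parse trees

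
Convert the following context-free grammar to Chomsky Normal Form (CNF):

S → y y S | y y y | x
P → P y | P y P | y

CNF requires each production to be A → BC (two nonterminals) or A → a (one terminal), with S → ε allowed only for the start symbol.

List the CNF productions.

TY → y; S → x; P → y; S → TY X0; X0 → TY S; S → TY X1; X1 → TY TY; P → P TY; P → P X2; X2 → TY P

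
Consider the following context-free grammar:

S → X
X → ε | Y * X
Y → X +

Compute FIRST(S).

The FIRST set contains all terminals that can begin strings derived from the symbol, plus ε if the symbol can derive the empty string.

We compute FIRST(S) using the standard algorithm.
FIRST(S) = {+, ε}
FIRST(X) = {+, ε}
FIRST(Y) = {+}
Therefore, FIRST(S) = {+, ε}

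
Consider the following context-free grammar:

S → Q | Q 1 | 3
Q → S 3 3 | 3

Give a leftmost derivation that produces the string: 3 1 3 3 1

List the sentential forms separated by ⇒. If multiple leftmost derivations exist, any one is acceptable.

S ⇒ Q 1 ⇒ S 3 3 1 ⇒ Q 1 3 3 1 ⇒ 3 1 3 3 1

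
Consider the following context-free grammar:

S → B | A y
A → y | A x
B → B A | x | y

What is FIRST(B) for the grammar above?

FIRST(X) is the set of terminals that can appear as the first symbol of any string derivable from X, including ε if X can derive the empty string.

We compute FIRST(B) using the standard algorithm.
FIRST(A) = {y}
FIRST(B) = {x, y}
FIRST(S) = {x, y}
Therefore, FIRST(B) = {x, y}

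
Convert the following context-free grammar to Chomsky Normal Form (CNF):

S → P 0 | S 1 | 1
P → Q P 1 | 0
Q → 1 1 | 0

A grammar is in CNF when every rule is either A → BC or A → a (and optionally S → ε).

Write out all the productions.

T0 → 0; T1 → 1; S → 1; P → 0; Q → 0; S → P T0; S → S T1; P → Q X0; X0 → P T1; Q → T1 T1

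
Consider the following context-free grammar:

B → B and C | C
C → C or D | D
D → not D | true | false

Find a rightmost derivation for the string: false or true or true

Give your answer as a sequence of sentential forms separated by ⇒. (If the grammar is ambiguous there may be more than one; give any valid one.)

B ⇒ C ⇒ C or D ⇒ C or true ⇒ C or D or true ⇒ C or true or true ⇒ D or true or true ⇒ false or true or true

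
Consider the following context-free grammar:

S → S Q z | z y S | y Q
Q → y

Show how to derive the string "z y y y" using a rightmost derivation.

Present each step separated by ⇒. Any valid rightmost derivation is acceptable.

S ⇒ z y S ⇒ z y y Q ⇒ z y y y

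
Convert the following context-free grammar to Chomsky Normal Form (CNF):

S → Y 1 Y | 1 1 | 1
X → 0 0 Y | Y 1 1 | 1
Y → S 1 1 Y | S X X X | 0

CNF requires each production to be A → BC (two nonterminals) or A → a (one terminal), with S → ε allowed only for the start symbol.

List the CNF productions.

T1 → 1; S → 1; T0 → 0; X → 1; Y → 0; S → Y X0; X0 → T1 Y; S → T1 T1; X → T0 X1; X1 → T0 Y; X → Y X2; X2 → T1 T1; Y → S X3; X3 → T1 X4; X4 → T1 Y; Y → S X5; X5 → X X6; X6 → X X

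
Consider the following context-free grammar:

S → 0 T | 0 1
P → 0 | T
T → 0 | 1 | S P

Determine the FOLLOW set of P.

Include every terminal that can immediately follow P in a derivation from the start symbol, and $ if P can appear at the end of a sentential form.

We compute FOLLOW(P) using the standard algorithm.
FOLLOW(S) starts with {$}.
FIRST(P) = {0, 1}
FIRST(S) = {0}
FIRST(T) = {0, 1}
FOLLOW(P) = {$, 0, 1}
FOLLOW(S) = {$, 0, 1}
FOLLOW(T) = {$, 0, 1}
Therefore, FOLLOW(P) = {$, 0, 1}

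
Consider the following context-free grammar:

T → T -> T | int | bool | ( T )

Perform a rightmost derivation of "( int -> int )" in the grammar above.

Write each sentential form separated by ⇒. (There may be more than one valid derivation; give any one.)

T ⇒ ( T ) ⇒ ( T -> T ) ⇒ ( T -> int ) ⇒ ( int -> int )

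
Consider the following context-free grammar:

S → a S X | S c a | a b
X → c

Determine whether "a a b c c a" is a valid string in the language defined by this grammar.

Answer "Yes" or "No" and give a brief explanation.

Yes - a valid derivation exists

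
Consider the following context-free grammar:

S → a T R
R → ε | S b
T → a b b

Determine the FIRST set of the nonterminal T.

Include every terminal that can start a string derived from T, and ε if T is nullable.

We compute FIRST(T) using the standard algorithm.
FIRST(R) = {a, ε}
FIRST(S) = {a}
FIRST(T) = {a}
Therefore, FIRST(T) = {a}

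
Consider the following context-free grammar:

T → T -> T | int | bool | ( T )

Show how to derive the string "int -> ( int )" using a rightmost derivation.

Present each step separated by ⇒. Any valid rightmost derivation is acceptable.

T ⇒ T -> T ⇒ T -> ( T ) ⇒ T -> ( int ) ⇒ int -> ( int )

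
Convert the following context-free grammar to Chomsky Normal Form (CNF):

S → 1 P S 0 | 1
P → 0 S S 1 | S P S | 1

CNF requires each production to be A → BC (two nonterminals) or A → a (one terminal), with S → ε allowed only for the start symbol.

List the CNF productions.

T1 → 1; T0 → 0; S → 1; P → 1; S → T1 X0; X0 → P X1; X1 → S T0; P → T0 X2; X2 → S X3; X3 → S T1; P → S X4; X4 → P S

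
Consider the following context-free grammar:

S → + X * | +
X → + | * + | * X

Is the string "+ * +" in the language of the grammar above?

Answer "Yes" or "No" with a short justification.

No - no valid derivation exists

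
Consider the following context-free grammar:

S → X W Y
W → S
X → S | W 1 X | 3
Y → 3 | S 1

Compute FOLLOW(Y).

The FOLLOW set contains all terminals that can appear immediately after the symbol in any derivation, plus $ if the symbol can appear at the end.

We compute FOLLOW(Y) using the standard algorithm.
FOLLOW(S) starts with {$}.
FIRST(S) = {3}
FIRST(W) = {3}
FIRST(X) = {3}
FIRST(Y) = {3}
FOLLOW(S) = {$, 1, 3}
FOLLOW(W) = {1, 3}
FOLLOW(X) = {3}
FOLLOW(Y) = {$, 1, 3}
Therefore, FOLLOW(Y) = {$, 1, 3}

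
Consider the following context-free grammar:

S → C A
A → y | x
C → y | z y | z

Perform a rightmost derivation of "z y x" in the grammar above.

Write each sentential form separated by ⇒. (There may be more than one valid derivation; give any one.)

S ⇒ C A ⇒ C x ⇒ z y x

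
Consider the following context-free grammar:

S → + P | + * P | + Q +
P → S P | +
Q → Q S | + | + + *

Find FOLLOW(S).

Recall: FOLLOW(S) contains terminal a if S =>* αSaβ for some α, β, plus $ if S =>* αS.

We compute FOLLOW(S) using the standard algorithm.
FOLLOW(S) starts with {$}.
FIRST(P) = {+}
FIRST(Q) = {+}
FIRST(S) = {+}
FOLLOW(P) = {$, +}
FOLLOW(Q) = {+}
FOLLOW(S) = {$, +}
Therefore, FOLLOW(S) = {$, +}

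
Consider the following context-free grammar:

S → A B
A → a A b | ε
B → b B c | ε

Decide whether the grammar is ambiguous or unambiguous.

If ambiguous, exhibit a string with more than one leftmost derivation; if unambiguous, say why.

Unambiguous - every string in the language has a unique leftmost derivation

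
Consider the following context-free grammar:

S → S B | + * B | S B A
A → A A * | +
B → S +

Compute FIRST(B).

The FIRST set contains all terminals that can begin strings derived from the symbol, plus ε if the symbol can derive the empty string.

We compute FIRST(B) using the standard algorithm.
FIRST(A) = {+}
FIRST(B) = {+}
FIRST(S) = {+}
Therefore, FIRST(B) = {+}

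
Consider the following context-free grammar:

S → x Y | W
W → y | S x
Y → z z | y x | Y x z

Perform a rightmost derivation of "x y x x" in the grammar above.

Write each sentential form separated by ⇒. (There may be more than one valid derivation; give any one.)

S ⇒ W ⇒ S x ⇒ x Y x ⇒ x y x x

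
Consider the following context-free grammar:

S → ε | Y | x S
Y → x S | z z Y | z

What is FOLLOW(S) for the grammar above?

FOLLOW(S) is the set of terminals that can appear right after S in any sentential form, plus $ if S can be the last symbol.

We compute FOLLOW(S) using the standard algorithm.
FOLLOW(S) starts with {$}.
FIRST(S) = {x, z, ε}
FIRST(Y) = {x, z}
FOLLOW(S) = {$}
FOLLOW(Y) = {$}
Therefore, FOLLOW(S) = {$}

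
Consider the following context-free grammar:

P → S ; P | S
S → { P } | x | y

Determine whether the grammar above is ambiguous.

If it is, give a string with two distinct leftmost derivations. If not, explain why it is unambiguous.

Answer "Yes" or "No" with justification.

No - the grammar is unambiguous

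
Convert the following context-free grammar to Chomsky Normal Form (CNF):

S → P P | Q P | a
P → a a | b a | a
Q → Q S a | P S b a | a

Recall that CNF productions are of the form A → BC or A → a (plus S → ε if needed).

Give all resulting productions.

S → a; TA → a; TB → b; P → a; Q → a; S → P P; S → Q P; P → TA TA; P → TB TA; Q → Q X0; X0 → S TA; Q → P X1; X1 → S X2; X2 → TB TA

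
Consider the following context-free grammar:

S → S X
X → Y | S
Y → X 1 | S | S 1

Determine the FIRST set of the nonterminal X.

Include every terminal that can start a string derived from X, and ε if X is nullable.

We compute FIRST(X) using the standard algorithm.
FIRST(S) = {}
FIRST(X) = {}
FIRST(Y) = {}
Therefore, FIRST(X) = {}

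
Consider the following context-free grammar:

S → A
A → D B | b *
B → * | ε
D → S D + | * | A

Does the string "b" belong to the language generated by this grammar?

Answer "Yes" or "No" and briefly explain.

No - no valid derivation exists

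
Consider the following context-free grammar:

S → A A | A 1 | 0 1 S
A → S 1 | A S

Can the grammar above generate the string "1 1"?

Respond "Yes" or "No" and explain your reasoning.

No - no valid derivation exists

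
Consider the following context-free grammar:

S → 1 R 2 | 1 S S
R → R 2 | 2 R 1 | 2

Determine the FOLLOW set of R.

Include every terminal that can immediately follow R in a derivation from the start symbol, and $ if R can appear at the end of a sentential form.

We compute FOLLOW(R) using the standard algorithm.
FOLLOW(S) starts with {$}.
FIRST(R) = {2}
FIRST(S) = {1}
FOLLOW(R) = {1, 2}
FOLLOW(S) = {$, 1}
Therefore, FOLLOW(R) = {1, 2}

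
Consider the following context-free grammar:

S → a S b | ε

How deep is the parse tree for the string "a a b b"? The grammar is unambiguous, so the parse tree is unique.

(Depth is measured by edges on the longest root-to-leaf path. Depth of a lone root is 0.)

3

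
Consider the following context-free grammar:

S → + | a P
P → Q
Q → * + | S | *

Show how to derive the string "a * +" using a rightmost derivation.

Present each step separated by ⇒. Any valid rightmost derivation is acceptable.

S ⇒ a P ⇒ a Q ⇒ a * +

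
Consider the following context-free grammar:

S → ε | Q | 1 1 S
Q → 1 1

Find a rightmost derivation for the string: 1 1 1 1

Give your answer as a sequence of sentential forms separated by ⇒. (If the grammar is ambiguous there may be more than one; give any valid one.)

S ⇒ 1 1 S ⇒ 1 1 Q ⇒ 1 1 1 1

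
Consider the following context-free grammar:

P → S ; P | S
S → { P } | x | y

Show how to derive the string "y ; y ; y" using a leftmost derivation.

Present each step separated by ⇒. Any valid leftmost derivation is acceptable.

P ⇒ S ; P ⇒ y ; P ⇒ y ; S ; P ⇒ y ; y ; P ⇒ y ; y ; S ⇒ y ; y ; y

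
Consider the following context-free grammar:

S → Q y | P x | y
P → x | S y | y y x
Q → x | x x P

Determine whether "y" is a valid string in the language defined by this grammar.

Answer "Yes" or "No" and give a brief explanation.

Yes - a valid derivation exists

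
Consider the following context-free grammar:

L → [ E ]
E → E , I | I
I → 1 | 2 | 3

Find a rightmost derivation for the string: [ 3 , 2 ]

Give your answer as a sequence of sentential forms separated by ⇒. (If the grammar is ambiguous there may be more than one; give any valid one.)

L ⇒ [ E ] ⇒ [ E , I ] ⇒ [ E , 2 ] ⇒ [ I , 2 ] ⇒ [ 3 , 2 ]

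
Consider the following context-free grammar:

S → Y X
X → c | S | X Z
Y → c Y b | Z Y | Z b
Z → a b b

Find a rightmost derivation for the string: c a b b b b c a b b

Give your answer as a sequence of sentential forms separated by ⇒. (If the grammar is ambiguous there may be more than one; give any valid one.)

S ⇒ Y X ⇒ Y X Z ⇒ Y X a b b ⇒ Y c a b b ⇒ c Y b c a b b ⇒ c Z b b c a b b ⇒ c a b b b b c a b b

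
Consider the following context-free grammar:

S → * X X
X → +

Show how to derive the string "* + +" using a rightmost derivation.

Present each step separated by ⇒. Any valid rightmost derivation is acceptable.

S ⇒ * X X ⇒ * X + ⇒ * + +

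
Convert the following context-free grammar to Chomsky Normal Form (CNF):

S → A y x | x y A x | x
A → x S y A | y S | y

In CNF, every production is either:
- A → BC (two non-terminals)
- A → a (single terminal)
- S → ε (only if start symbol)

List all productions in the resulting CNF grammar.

TY → y; TX → x; S → x; A → y; S → A X0; X0 → TY TX; S → TX X1; X1 → TY X2; X2 → A TX; A → TX X3; X3 → S X4; X4 → TY A; A → TY S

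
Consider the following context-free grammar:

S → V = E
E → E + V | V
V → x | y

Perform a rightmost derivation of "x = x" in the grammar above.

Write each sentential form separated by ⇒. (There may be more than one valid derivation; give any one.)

S ⇒ V = E ⇒ V = V ⇒ V = x ⇒ x = x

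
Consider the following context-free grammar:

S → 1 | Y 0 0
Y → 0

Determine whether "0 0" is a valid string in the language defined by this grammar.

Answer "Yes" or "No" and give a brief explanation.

No - no valid derivation exists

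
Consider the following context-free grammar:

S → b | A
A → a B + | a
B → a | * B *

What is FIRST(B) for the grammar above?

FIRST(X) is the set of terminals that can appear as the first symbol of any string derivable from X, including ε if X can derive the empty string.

We compute FIRST(B) using the standard algorithm.
FIRST(A) = {a}
FIRST(B) = {*, a}
FIRST(S) = {a, b}
Therefore, FIRST(B) = {*, a}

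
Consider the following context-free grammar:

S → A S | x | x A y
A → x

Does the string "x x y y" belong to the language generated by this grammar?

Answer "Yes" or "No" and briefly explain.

No - no valid derivation exists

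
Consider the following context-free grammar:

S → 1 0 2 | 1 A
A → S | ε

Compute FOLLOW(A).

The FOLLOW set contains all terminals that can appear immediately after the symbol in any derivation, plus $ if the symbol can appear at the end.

We compute FOLLOW(A) using the standard algorithm.
FOLLOW(S) starts with {$}.
FIRST(A) = {1, ε}
FIRST(S) = {1}
FOLLOW(A) = {$}
FOLLOW(S) = {$}
Therefore, FOLLOW(A) = {$}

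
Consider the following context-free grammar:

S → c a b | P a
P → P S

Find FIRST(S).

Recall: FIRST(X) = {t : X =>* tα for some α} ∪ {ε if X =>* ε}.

We compute FIRST(S) using the standard algorithm.
FIRST(P) = {}
FIRST(S) = {c}
Therefore, FIRST(S) = {c}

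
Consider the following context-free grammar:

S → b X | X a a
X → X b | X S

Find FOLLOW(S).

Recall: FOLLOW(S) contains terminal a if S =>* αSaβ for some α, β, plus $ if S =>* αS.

We compute FOLLOW(S) using the standard algorithm.
FOLLOW(S) starts with {$}.
FIRST(S) = {b}
FIRST(X) = {}
FOLLOW(S) = {$, a, b}
FOLLOW(X) = {$, a, b}
Therefore, FOLLOW(S) = {$, a, b}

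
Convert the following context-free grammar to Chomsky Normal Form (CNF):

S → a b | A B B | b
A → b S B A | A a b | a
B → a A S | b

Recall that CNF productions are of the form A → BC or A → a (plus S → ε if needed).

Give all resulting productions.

TA → a; TB → b; S → b; A → a; B → b; S → TA TB; S → A X0; X0 → B B; A → TB X1; X1 → S X2; X2 → B A; A → A X3; X3 → TA TB; B → TA X4; X4 → A S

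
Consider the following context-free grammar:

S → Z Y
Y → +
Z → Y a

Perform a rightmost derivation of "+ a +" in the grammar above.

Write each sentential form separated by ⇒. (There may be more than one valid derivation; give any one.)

S ⇒ Z Y ⇒ Z + ⇒ Y a + ⇒ + a +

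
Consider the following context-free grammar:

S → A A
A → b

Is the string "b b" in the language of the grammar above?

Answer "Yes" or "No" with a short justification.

Yes - a valid derivation exists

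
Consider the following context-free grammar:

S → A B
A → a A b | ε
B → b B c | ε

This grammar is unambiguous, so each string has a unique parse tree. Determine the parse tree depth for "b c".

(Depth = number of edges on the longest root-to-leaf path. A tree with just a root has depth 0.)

3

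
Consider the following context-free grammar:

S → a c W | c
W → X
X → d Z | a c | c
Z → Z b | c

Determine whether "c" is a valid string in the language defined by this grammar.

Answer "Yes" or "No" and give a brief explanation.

Yes - a valid derivation exists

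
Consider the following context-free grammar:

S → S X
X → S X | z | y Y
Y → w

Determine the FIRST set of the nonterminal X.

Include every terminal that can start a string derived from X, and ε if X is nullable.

We compute FIRST(X) using the standard algorithm.
FIRST(S) = {}
FIRST(X) = {y, z}
FIRST(Y) = {w}
Therefore, FIRST(X) = {y, z}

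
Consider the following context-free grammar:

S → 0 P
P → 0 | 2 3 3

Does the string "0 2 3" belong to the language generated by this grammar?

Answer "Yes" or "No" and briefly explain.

No - no valid derivation exists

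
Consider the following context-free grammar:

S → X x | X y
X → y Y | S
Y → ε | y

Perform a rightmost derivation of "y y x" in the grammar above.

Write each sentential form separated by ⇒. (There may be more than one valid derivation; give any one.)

S ⇒ X x ⇒ y Y x ⇒ y y x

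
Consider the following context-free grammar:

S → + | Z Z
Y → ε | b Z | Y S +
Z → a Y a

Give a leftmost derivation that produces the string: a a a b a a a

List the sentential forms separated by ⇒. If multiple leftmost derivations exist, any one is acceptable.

S ⇒ Z Z ⇒ a Y a Z ⇒ a a Z ⇒ a a a Y a ⇒ a a a b Z a ⇒ a a a b a Y a a ⇒ a a a b a a a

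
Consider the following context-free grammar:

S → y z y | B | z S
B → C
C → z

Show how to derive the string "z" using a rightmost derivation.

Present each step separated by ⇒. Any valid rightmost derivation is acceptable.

S ⇒ B ⇒ C ⇒ z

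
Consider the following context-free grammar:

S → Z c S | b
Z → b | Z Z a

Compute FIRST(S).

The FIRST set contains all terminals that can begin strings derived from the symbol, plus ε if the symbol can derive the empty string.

We compute FIRST(S) using the standard algorithm.
FIRST(S) = {b}
FIRST(Z) = {b}
Therefore, FIRST(S) = {b}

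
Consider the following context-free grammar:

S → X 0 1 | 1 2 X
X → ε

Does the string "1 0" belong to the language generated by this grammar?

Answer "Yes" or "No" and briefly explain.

No - no valid derivation exists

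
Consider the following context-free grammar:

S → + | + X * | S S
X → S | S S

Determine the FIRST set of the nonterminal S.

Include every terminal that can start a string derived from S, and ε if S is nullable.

We compute FIRST(S) using the standard algorithm.
FIRST(S) = {+}
FIRST(X) = {+}
Therefore, FIRST(S) = {+}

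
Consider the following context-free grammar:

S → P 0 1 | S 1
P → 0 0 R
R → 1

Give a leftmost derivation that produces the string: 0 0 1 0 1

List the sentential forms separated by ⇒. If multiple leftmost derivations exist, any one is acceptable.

S ⇒ P 0 1 ⇒ 0 0 R 0 1 ⇒ 0 0 1 0 1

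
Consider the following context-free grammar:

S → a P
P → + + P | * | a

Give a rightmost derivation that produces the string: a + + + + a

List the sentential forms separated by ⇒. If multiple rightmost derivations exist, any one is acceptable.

S ⇒ a P ⇒ a + + P ⇒ a + + + + P ⇒ a + + + + a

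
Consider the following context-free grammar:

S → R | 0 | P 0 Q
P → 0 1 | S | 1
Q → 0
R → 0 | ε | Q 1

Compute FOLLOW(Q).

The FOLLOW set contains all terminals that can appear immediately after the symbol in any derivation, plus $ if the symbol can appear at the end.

We compute FOLLOW(Q) using the standard algorithm.
FOLLOW(S) starts with {$}.
FIRST(P) = {0, 1, ε}
FIRST(Q) = {0}
FIRST(R) = {0, ε}
FIRST(S) = {0, 1, ε}
FOLLOW(P) = {0}
FOLLOW(Q) = {$, 0, 1}
FOLLOW(R) = {$, 0}
FOLLOW(S) = {$, 0}
Therefore, FOLLOW(Q) = {$, 0, 1}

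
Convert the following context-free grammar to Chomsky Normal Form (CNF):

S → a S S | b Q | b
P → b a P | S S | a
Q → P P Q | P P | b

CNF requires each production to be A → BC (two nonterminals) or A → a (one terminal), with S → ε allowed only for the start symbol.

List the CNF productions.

TA → a; TB → b; S → b; P → a; Q → b; S → TA X0; X0 → S S; S → TB Q; P → TB X1; X1 → TA P; P → S S; Q → P X2; X2 → P Q; Q → P P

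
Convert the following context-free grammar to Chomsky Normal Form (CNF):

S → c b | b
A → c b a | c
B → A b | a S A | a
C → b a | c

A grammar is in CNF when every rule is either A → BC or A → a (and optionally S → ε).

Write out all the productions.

TC → c; TB → b; S → b; TA → a; A → c; B → a; C → c; S → TC TB; A → TC X0; X0 → TB TA; B → A TB; B → TA X1; X1 → S A; C → TB TA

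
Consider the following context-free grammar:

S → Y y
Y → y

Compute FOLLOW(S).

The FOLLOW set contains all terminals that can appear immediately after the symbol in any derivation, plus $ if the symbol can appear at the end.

We compute FOLLOW(S) using the standard algorithm.
FOLLOW(S) starts with {$}.
FIRST(S) = {y}
FIRST(Y) = {y}
FOLLOW(S) = {$}
FOLLOW(Y) = {y}
Therefore, FOLLOW(S) = {$}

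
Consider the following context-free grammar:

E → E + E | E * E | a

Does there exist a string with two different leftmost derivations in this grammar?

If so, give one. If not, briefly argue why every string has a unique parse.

Yes - the string 'a + a + a * a' has two distinct leftmost derivations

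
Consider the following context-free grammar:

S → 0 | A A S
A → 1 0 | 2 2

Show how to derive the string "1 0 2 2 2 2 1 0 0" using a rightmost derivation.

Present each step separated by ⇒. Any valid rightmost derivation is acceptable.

S ⇒ A A S ⇒ A A A A S ⇒ A A A A 0 ⇒ A A A 1 0 0 ⇒ A A 2 2 1 0 0 ⇒ A 2 2 2 2 1 0 0 ⇒ 1 0 2 2 2 2 1 0 0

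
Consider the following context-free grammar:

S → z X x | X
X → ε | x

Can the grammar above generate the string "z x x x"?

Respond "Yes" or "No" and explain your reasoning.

No - no valid derivation exists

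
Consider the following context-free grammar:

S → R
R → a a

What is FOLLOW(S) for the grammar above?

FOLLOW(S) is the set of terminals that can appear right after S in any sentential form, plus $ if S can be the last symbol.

We compute FOLLOW(S) using the standard algorithm.
FOLLOW(S) starts with {$}.
FIRST(R) = {a}
FIRST(S) = {a}
FOLLOW(R) = {$}
FOLLOW(S) = {$}
Therefore, FOLLOW(S) = {$}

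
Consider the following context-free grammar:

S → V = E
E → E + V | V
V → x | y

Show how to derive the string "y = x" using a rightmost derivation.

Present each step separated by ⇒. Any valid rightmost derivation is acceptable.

S ⇒ V = E ⇒ V = V ⇒ V = x ⇒ y = x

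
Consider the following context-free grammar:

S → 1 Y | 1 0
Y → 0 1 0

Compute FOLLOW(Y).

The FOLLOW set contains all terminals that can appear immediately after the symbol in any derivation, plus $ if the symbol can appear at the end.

We compute FOLLOW(Y) using the standard algorithm.
FOLLOW(S) starts with {$}.
FIRST(S) = {1}
FIRST(Y) = {0}
FOLLOW(S) = {$}
FOLLOW(Y) = {$}
Therefore, FOLLOW(Y) = {$}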